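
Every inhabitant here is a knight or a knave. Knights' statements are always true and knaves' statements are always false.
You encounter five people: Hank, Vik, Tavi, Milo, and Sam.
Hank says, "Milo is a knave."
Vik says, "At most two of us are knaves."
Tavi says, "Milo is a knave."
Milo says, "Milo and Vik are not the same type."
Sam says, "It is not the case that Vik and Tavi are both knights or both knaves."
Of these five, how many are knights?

The unique consistent assignment is Hank=knave, Vik=knave, Tavi=knave, Milo=knight, Sam=knave.
That has 1 knight.

1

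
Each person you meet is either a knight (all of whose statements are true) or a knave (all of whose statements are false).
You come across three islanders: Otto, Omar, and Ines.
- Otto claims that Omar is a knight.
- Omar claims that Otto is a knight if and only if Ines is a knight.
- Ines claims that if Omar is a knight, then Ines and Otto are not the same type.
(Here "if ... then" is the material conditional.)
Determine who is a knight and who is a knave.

Knights: Ines. Knaves: Otto and Omar.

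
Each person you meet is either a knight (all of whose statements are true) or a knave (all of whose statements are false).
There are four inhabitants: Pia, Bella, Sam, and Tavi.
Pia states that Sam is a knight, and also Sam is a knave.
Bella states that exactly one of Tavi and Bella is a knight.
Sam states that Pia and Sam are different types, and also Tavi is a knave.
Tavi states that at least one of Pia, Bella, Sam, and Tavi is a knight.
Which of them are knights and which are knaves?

Pia is a knave, Bella is a knave, Sam is a knave, and Tavi is a knave.

Pia is a knave, and the claim "Sam is a knight, and also Sam is a knave" is indeed false.
Bella (knave): "exactly one of Tavi and Bella is a knight" — false. ✓
Sam is a knave, so "Pia and Sam are different types, and also Tavi is a knave" must be false — and it is.
As a knave, Tavi's statement "at least one of Pia, Bella, Sam, and Tavi is a knight" should be false; it is.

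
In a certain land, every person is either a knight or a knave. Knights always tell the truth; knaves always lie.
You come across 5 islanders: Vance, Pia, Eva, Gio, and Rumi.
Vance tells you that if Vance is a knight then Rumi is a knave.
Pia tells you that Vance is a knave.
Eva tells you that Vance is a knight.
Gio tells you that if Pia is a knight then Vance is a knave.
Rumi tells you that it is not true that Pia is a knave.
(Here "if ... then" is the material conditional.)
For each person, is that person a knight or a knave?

As a knight, Vance's statement "if Vance is a knight then Rumi is a knave" should be true; it is.
Pia (knave): "Vance is a knave" — False. ✓
Eva is a knight, so "Vance is a knight" must be true — and it is.
Gio is a knight, and the claim "if Pia is a knight then Vance is a knave" is indeed true.
Since Rumi is a knave, "it is not true that Pia is a knave" needs to be False, which holds.

Vance is a knight, Pia is a knave, Eva is a knight, Gio is a knight, and Rumi is a knave.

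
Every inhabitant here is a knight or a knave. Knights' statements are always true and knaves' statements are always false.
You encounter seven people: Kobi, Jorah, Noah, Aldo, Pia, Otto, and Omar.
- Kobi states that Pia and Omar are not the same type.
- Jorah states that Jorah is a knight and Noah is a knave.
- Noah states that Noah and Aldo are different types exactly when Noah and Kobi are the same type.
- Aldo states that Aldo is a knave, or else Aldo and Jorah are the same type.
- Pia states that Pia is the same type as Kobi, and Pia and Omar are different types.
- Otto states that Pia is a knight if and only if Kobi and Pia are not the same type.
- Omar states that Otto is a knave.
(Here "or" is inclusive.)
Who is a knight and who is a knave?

Kobi is a knight, Jorah is a knight, Noah is a knave, Aldo is a knight, Pia is a knave, Otto is a knave, and Omar is a knight.

Kobi is a knight, so "Pia and Omar are not the same type" must be true — and it is.
Jorah (knight): "Jorah is a knight and Noah is a knave" — true. ✓
Since Noah is a knave, "Noah and Aldo are different types exactly when Noah and Kobi are the same type" needs to be false, which holds.
Aldo (knight): "Aldo is a knave, or else Aldo and Jorah are the same type" — true. ✓
Pia is a knave, so "Pia is the same type as Kobi, and Pia and Omar are different types" must be false — and it is.
Otto is a knave, so "Pia is a knight if and only if Kobi and Pia are not the same type" must be false — and it is.
As a knight, Omar's statement "Otto is a knave" should be true; it is.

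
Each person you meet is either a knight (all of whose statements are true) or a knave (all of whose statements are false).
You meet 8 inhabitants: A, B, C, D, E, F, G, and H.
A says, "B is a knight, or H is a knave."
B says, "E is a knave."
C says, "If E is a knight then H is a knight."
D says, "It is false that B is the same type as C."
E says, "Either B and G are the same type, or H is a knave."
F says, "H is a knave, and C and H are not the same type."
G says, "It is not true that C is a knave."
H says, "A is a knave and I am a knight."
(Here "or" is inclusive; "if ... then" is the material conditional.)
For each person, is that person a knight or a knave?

A is a knight, B is a knave, C is a knave, D is a knave, E is a knight, F is a knave, G is a knave, and H is a knave.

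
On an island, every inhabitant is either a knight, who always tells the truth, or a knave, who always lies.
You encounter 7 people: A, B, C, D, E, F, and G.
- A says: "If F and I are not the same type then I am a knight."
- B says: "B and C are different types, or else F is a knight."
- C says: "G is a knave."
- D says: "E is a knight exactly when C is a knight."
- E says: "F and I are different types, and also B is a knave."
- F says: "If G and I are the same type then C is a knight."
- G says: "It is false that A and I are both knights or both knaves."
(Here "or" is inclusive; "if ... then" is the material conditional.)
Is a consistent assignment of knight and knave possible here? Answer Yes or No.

Yes

One consistent assignment: A=knave, B=knight, C=knight, D=knave, E=knave, F=knight, G=knave.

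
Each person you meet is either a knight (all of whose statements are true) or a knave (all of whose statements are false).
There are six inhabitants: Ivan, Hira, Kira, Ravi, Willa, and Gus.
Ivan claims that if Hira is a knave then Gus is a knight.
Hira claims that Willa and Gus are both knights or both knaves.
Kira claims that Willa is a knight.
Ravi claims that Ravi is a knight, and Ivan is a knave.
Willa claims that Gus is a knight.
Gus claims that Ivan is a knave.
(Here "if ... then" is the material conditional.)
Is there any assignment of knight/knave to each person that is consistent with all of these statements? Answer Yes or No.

Yes

One consistent assignment: Ivan=knight, Hira=knight, Kira=knave, Ravi=knave, Willa=knave, Gus=knave.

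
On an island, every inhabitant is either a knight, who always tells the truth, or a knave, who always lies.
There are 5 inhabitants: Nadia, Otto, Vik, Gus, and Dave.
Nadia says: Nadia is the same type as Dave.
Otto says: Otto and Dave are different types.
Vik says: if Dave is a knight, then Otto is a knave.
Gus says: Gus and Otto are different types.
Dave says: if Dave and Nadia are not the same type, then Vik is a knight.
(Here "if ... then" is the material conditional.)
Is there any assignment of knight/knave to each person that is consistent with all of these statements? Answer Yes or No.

No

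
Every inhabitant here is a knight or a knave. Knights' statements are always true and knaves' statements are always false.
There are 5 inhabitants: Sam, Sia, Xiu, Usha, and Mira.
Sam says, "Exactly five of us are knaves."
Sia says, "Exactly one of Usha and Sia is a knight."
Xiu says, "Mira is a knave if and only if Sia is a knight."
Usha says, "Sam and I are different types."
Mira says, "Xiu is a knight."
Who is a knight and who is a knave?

Sam is a knave, Sia is a knave, Xiu is a knight, Usha is a knave, and Mira is a knight.

As a knave, Sam's statement "exactly five of us are knaves" should be false; it is.
Sia is a knave; "exactly one of Usha and Sia is a knight" is false, as required.
Since Xiu is a knight, "Mira is a knave if and only if Sia is a knight" needs to be true, which holds.
Usha is a knave, so "Sam and I are different types" must be false — and it is.
Mira is a knight, and the claim "Xiu is a knight" is indeed true.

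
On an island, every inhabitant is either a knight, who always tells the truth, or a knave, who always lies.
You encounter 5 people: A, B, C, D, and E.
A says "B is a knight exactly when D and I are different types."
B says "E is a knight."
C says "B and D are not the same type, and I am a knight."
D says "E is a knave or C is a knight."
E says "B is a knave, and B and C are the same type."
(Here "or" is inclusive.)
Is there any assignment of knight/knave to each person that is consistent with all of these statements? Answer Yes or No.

Yes

One consistent assignment: A=knight, B=knave, C=knight, D=knight, E=knave.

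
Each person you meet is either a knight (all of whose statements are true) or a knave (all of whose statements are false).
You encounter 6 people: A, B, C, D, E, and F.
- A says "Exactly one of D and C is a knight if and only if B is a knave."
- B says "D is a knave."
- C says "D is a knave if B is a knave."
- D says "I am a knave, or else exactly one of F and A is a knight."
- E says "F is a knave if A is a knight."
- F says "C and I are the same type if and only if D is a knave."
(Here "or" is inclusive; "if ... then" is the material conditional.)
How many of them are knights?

3

The unique consistent assignment is A=knight, B=knave, C=knave, D=knight, E=knight, F=knave.
That has 3 knights.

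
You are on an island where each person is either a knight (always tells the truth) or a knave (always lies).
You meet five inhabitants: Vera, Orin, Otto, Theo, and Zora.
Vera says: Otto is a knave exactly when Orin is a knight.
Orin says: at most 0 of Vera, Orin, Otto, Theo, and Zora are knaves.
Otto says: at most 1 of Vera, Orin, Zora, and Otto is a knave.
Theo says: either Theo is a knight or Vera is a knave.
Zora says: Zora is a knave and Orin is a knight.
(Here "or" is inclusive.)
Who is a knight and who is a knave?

Vera is a knave, Orin is a knave, Otto is a knave, Theo is a knight, and Zora is a knave.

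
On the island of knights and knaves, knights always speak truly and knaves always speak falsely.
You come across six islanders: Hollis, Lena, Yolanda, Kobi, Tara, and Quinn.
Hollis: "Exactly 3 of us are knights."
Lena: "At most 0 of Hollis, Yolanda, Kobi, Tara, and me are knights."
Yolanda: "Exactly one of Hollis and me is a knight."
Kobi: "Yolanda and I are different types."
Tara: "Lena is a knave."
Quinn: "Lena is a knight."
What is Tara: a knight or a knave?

Tara is a knight.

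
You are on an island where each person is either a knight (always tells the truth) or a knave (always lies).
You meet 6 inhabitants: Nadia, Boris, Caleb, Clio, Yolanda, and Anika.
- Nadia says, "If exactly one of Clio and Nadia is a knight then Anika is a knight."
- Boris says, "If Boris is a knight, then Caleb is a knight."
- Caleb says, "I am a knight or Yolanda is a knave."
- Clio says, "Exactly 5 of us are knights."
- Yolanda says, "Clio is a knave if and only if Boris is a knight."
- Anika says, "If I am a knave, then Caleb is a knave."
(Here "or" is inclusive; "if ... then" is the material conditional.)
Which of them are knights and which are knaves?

Nadia is a knight, Boris is a knight, Caleb is a knight, Clio is a knight, Yolanda is a knave, and Anika is a knight.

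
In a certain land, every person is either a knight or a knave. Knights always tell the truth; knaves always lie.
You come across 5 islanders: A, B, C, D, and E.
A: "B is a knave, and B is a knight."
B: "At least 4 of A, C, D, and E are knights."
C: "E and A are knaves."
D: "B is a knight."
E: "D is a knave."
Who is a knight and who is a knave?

Knights: E. Knaves: A, B, C, and D.

A is a knave; "B is a knave, and B is a knight" is false, as required.
As a knave, B's statement "at least 4 of A, C, D, and E are knights" should be false; it is.
C is a knave; "E and A are knaves" is false, as required.
D is a knave, and the claim "B is a knight" is indeed false.
E is a knight, so "D is a knave" must be True — and it is.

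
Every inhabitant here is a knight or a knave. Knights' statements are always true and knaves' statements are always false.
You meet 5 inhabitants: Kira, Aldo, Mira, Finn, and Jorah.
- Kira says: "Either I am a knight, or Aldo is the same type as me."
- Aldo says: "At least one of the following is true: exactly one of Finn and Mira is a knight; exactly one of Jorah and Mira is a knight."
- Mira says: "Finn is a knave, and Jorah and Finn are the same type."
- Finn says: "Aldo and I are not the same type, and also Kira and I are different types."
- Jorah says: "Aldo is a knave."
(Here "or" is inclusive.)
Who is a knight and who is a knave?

Kira is a knave, Aldo is a knight, Mira is a knight, Finn is a knave, and Jorah is a knave.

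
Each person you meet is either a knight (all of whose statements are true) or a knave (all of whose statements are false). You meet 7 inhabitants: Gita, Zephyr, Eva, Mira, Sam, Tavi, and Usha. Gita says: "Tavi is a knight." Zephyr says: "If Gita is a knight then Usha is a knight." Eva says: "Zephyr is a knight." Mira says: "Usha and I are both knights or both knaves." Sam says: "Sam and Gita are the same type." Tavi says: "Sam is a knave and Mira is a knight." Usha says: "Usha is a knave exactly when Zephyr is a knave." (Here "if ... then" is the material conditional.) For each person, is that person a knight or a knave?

Gita is a knight; "Tavi is a knight" is True, as required.
Since Zephyr is a knight, "if Gita is a knight then Usha is a knight" needs to be True, which holds.
As a knight, Eva's statement "Zephyr is a knight" should be True; it is.
Mira (knight): "Usha and I are both knights or both knaves" — True. ✓
As a knave, Sam's statement "Sam and Gita are the same type" should be false; it is.
Tavi is a knight, so "Sam is a knave and Mira is a knight" must be True — and it is.
Usha (knight): "Usha is a knave exactly when Zephyr is a knave" — True. ✓

Gita is a knight, Zephyr is a knight, Eva is a knight, Mira is a knight, Sam is a knave, Tavi is a knight, and Usha is a knight.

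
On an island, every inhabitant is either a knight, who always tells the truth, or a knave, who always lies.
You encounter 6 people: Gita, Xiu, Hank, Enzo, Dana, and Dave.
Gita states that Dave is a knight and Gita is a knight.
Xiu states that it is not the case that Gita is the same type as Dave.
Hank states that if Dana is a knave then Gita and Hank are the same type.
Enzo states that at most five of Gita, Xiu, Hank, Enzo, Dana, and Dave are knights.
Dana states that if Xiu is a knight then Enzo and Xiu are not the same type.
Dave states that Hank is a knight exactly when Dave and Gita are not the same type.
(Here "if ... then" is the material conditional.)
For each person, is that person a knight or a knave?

Gita is a knave, Xiu is a knave, Hank is a knight, Enzo is a knight, Dana is a knight, and Dave is a knave.

Gita is a knave, and the claim "Dave is a knight and Gita is a knight" is indeed false.
As a knave, Xiu's statement "it is not the case that Gita is the same type as Dave" should be false; it is.
Hank is a knight, so "if Dana is a knave then Gita and Hank are the same type" must be True — and it is.
Enzo is a knight; "at most five of Gita, Xiu, Hank, Enzo, Dana, and Dave are knights" is True, as required.
Dana (knight): "if Xiu is a knight then Enzo and Xiu are not the same type" — True. ✓
Dave is a knave, so "Hank is a knight exactly when Dave and Gita are not the same type" must be false — and it is.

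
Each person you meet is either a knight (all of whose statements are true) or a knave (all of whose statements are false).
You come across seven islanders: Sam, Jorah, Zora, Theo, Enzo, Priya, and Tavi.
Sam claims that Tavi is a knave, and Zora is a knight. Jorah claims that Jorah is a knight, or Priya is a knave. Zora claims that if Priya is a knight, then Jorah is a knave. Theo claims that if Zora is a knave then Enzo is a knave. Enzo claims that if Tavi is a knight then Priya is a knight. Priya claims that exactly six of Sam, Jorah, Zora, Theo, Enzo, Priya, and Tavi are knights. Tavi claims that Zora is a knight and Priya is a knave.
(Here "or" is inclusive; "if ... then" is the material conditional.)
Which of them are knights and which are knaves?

Since Sam is a knave, "Tavi is a knave, and Zora is a knight" needs to be False, which holds.
Since Jorah is a knight, "Jorah is a knight, or Priya is a knave" needs to be True, which holds.
Zora is a knight, so "if Priya is a knight, then Jorah is a knave" must be True — and it is.
Theo is a knight, and the claim "if Zora is a knave then Enzo is a knave" is indeed True.
Since Enzo is a knave, "if Tavi is a knight then Priya is a knight" needs to be False, which holds.
Since Priya is a knave, "exactly six of Sam, Jorah, Zora, Theo, Enzo, Priya, and Tavi are knights" needs to be False, which holds.
Tavi is a knight, so "Zora is a knight and Priya is a knave" must be True — and it is.

Sam is a knave, Jorah is a knight, Zora is a knight, Theo is a knight, Enzo is a knave, Priya is a knave, and Tavi is a knight.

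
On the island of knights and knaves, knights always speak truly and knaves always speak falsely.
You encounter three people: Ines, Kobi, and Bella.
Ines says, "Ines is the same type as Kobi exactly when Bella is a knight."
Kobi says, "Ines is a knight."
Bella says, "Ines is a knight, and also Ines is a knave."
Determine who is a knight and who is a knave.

Knights: none. Knaves: Ines, Kobi, and Bella.

Suppose Ines is a knight. Then Ines's statement "Ines is the same type as Kobi exactly when Bella is a knight" would have to be true. Checking the 4 ways to assign the others, none is consistent with every speaker.
(For instance, with Kobi=knave, Bella=knave, Kobi's claim "Ines is a knight" comes out true where it would need to be false.)
So Ines must be a knave, making "Ines is the same type as Kobi exactly when Bella is a knight" false. Taking Ines=knave, Kobi=knave, Bella=knave, each remaining statement checks out:
  Kobi (knave): "Ines is a knight" — false. ✓
  Bella (knave): "Ines is a knight, and also Ines is a knave" — false. ✓
This is the unique consistent assignment.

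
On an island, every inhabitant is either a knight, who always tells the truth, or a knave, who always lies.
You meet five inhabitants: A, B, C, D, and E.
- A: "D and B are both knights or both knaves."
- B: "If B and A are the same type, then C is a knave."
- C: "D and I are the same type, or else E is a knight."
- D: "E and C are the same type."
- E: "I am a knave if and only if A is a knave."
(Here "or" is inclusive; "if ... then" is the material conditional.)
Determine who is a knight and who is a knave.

A (knight): "D and B are both knights or both knaves" — True. ✓
B is a knight, and the claim "if B and A are the same type, then C is a knave" is indeed True.
C (knave): "D and I are the same type, or else E is a knight" — False. ✓
Since D is a knight, "E and C are the same type" needs to be True, which holds.
As a knave, E's statement "I am a knave if and only if A is a knave" should be False; it is.

A is a knight, B is a knight, C is a knave, D is a knight, and E is a knave.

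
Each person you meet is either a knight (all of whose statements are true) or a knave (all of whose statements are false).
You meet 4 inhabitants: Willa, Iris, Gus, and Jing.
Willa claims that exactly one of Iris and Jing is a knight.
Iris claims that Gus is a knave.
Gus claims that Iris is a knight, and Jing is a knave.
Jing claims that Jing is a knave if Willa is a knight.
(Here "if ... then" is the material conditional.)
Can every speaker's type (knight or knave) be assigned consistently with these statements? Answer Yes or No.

Yes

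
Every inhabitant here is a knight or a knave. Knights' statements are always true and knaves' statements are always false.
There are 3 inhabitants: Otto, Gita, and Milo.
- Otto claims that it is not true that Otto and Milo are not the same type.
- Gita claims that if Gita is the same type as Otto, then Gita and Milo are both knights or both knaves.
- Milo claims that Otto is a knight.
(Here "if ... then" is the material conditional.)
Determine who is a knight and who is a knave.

Otto is a knight, Gita is a knight, and Milo is a knight.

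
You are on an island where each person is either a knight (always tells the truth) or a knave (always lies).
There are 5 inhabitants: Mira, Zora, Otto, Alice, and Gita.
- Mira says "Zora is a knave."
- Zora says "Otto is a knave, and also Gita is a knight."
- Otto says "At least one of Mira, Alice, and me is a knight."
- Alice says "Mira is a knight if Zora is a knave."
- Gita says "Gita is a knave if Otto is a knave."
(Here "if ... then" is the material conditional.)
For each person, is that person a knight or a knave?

Mira is a knight, Zora is a knave, Otto is a knight, Alice is a knight, and Gita is a knight.

Mira (knight): "Zora is a knave" — True. ✓
Zora (knave): "Otto is a knave, and also Gita is a knight" — false. ✓
As a knight, Otto's statement "at least one of Mira, Alice, and me is a knight" should be True; it is.
Alice is a knight, so "Mira is a knight if Zora is a knave" must be True — and it is.
Gita (knight): "Gita is a knave if Otto is a knave" — True. ✓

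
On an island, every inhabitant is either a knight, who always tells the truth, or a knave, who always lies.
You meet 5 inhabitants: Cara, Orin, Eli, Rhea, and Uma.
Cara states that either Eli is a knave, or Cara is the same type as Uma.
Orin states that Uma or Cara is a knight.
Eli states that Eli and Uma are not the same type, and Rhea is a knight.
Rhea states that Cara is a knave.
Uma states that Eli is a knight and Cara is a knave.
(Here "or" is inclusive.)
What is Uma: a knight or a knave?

Uma is a knave.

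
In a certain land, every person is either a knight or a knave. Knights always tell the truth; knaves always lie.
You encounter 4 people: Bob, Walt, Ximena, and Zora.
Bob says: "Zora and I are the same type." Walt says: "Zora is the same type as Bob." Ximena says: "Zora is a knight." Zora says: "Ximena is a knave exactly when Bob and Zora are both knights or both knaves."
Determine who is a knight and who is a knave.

Bob is a knave, and the claim "Zora and I are the same type" is indeed False.
Walt is a knave; "Zora is the same type as Bob" is False, as required.
Ximena is a knight, so "Zora is a knight" must be true — and it is.
Zora is a knight; "Ximena is a knave exactly when Bob and Zora are both knights or both knaves" is true, as required.

Bob is a knave, Walt is a knave, Ximena is a knight, and Zora is a knight.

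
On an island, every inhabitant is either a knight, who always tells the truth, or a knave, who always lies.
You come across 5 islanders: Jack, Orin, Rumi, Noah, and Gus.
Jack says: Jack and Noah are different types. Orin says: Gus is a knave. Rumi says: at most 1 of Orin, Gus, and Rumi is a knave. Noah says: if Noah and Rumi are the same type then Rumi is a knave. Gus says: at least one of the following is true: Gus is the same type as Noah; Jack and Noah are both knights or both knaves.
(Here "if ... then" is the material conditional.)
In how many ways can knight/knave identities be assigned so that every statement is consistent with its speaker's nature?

0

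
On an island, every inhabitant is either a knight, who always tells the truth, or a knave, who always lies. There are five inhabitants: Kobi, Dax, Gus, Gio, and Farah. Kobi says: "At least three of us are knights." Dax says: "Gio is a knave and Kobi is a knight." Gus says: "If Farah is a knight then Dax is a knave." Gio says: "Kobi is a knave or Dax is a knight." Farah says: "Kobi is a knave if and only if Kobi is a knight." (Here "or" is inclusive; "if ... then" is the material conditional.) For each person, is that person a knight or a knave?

Suppose Kobi is a knight. Then Kobi's statement "at least three of us are knights" would have to be true. Checking the 16 ways to assign the others, none is consistent with every speaker.
(For instance, with Dax=knave, Gus=knight, Gio=knight, Farah=knave, Gio's claim "Kobi is a knave or Dax is a knight" comes out false where it would need to be true.)
So Kobi must be a knave, making "at least three of us are knights" false. Taking Kobi=knave, Dax=knave, Gus=knight, Gio=knight, Farah=knave, each remaining statement checks out:
  Dax (knave): "Gio is a knave and Kobi is a knight" — false. ✓
  Gus (knight): "if Farah is a knight then Dax is a knave" — true. ✓
  Gio (knight): "Kobi is a knave or Dax is a knight" — true. ✓
  Farah (knave): "Kobi is a knave if and only if Kobi is a knight" — false. ✓
This is the unique consistent assignment.

Knights: Gus and Gio. Knaves: Kobi, Dax, and Farah.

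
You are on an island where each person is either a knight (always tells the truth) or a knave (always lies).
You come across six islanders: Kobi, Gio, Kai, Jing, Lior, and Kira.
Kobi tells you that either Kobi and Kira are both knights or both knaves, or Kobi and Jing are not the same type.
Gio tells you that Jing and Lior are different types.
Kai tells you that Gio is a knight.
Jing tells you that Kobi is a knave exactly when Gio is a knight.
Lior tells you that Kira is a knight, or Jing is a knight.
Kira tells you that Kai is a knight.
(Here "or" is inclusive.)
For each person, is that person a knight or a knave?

Kobi is a knight; "either Kobi and Kira are both knights or both knaves, or Kobi and Jing are not the same type" is True, as required.
Gio (knight): "Jing and Lior are different types" — True. ✓
Kai (knight): "Gio is a knight" — True. ✓
Since Jing is a knave, "Kobi is a knave exactly when Gio is a knight" needs to be False, which holds.
Lior is a knight, so "Kira is a knight, or Jing is a knight" must be True — and it is.
Kira is a knight, so "Kai is a knight" must be True — and it is.

Kobi is a knight, Gio is a knight, Kai is a knight, Jing is a knave, Lior is a knight, and Kira is a knight.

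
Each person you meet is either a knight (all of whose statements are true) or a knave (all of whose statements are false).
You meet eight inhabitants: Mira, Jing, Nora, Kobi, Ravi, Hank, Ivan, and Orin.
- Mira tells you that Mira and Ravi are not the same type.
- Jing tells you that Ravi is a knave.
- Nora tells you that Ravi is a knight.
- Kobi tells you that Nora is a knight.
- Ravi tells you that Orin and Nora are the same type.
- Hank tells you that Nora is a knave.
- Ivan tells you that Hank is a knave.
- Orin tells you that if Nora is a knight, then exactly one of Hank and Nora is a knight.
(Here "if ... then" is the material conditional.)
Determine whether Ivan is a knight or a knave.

Ivan is a knave.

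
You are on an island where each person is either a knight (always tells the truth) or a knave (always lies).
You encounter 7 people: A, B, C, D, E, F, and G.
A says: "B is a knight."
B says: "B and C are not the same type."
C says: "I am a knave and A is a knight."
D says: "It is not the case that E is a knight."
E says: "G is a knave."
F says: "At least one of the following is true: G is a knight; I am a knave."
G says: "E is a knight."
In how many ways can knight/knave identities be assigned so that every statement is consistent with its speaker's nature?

0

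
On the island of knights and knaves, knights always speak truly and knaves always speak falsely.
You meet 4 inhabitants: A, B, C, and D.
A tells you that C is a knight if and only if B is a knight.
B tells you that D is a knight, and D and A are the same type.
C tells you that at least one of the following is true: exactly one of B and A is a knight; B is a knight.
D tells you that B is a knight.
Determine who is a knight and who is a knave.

A is a knight, B is a knight, C is a knight, and D is a knight.

Suppose A is a knave. Then A's statement "C is a knight if and only if B is a knight" would have to be false. Checking the 8 ways to assign the others, none is consistent with every speaker.
(For instance, with B=knight, C=knight, D=knight, A's claim "C is a knight if and only if B is a knight" comes out true where it would need to be false.)
So A must be a knight, making "C is a knight if and only if B is a knight" true. Taking A=knight, B=knight, C=knight, D=knight, each remaining statement checks out:
  B (knight): "D is a knight, and D and A are the same type" — true. ✓
  C (knight): "at least one of the following is true: exactly one of B and A is a knight; B is a knight" — true. ✓
  D (knight): "B is a knight" — true. ✓
This is the unique consistent assignment.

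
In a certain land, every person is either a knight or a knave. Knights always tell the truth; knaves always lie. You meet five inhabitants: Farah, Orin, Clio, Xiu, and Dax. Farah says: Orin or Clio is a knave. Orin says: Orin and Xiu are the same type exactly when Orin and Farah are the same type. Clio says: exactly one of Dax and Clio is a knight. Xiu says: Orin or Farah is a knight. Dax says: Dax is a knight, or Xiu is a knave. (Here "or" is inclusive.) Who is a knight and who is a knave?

Suppose Farah is a knave. Then Farah's statement "Orin or Clio is a knave" would have to be false. Checking the 16 ways to assign the others, none is consistent with every speaker.
(For instance, with Orin=knight, Clio=knave, Xiu=knight, Dax=knave, Farah's claim "Orin or Clio is a knave" comes out true where it would need to be false.)
So Farah must be a knight, making "Orin or Clio is a knave" true. Taking Farah=knight, Orin=knight, Clio=knave, Xiu=knight, Dax=knave, each remaining statement checks out:
  Orin (knight): "Orin and Xiu are the same type exactly when Orin and Farah are the same type" — true. ✓
  Clio (knave): "exactly one of Dax and Clio is a knight" — false. ✓
  Xiu (knight): "Orin or Farah is a knight" — true. ✓
  Dax (knave): "Dax is a knight, or Xiu is a knave" — false. ✓
This is the unique consistent assignment.

Knights: Farah, Orin, and Xiu. Knaves: Clio and Dax.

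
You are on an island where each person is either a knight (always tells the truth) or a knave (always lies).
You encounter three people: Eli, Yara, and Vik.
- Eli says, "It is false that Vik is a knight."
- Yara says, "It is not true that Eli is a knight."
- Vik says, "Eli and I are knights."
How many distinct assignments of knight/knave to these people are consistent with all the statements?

1

Consistent assignments:
  Eli=knight, Yara=knave, Vik=knave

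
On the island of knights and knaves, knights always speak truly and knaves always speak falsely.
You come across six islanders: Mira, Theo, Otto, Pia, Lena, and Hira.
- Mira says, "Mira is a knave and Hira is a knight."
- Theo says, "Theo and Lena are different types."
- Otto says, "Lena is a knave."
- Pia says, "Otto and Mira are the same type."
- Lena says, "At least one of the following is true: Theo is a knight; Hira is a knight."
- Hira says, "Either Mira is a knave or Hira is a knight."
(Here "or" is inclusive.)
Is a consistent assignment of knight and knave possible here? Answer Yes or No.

No

Checking all 64 assignments, each has at least one speaker whose statement's truth value contradicts their type.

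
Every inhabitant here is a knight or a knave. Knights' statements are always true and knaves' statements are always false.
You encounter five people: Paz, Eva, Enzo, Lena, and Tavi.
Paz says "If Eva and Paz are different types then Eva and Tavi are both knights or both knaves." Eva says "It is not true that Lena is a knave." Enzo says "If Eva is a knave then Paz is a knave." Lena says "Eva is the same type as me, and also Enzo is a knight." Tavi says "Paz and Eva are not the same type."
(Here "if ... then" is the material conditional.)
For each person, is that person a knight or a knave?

Since Paz is a knight, "if Eva and Paz are different types then Eva and Tavi are both knights or both knaves" needs to be true, which holds.
As a knight, Eva's statement "it is not true that Lena is a knave" should be true; it is.
Enzo (knight): "if Eva is a knave then Paz is a knave" — true. ✓
Lena is a knight, and the claim "Eva is the same type as me, and also Enzo is a knight" is indeed true.
Tavi is a knave, and the claim "Paz and Eva are not the same type" is indeed false.

Knights: Paz, Eva, Enzo, and Lena. Knaves: Tavi.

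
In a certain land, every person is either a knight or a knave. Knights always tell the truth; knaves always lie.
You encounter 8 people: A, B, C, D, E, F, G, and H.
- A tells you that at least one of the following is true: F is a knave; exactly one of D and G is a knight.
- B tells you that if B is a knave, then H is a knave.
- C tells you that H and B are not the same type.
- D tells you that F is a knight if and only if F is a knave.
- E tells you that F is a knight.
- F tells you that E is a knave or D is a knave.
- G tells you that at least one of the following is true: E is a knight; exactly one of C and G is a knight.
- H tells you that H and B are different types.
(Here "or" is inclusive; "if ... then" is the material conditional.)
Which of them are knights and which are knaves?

As a knight, A's statement "at least one of the following is true: F is a knave; exactly one of D and G is a knight" should be true; it is.
B is a knave, so "if B is a knave, then H is a knave" must be False — and it is.
Since C is a knight, "H and B are not the same type" needs to be true, which holds.
D (knave): "F is a knight if and only if F is a knave" — False. ✓
As a knight, E's statement "F is a knight" should be true; it is.
F is a knight, and the claim "E is a knave or D is a knave" is indeed true.
G is a knight; "at least one of the following is true: E is a knight; exactly one of C and G is a knight" is true, as required.
H is a knight, so "H and B are different types" must be true — and it is.

A is a knight, B is a knave, C is a knight, D is a knave, E is a knight, F is a knight, G is a knight, and H is a knight.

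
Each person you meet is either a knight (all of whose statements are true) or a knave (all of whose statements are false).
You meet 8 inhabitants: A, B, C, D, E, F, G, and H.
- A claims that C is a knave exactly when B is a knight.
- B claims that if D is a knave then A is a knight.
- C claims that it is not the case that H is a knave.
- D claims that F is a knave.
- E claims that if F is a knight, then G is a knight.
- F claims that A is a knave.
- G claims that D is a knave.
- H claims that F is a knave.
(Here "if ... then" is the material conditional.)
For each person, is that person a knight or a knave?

As a knave, A's statement "C is a knave exactly when B is a knight" should be False; it is.
B is a knave, and the claim "if D is a knave then A is a knight" is indeed False.
C (knave): "it is not the case that H is a knave" — False. ✓
D (knave): "F is a knave" — False. ✓
Since E is a knight, "if F is a knight, then G is a knight" needs to be true, which holds.
Since F is a knight, "A is a knave" needs to be true, which holds.
G is a knight, so "D is a knave" must be true — and it is.
H is a knave, so "F is a knave" must be False — and it is.

A is a knave, B is a knave, C is a knave, D is a knave, E is a knight, F is a knight, G is a knight, and H is a knave.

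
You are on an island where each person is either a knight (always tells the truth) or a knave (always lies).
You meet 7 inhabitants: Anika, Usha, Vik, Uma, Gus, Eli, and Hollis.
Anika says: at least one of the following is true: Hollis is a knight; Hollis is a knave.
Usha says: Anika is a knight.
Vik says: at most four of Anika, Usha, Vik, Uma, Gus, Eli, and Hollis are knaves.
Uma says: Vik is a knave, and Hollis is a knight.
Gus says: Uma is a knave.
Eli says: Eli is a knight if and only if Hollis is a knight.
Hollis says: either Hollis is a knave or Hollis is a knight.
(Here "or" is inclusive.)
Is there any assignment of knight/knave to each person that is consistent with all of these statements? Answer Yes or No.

One consistent assignment: Anika=knight, Usha=knight, Vik=knight, Uma=knave, Gus=knight, Eli=knight, Hollis=knight.

Yes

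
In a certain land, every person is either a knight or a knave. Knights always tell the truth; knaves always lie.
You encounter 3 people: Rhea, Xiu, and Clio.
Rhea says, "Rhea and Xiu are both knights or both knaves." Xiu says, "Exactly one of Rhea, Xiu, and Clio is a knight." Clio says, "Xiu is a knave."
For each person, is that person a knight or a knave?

Rhea is a knave, Xiu is a knight, and Clio is a knave.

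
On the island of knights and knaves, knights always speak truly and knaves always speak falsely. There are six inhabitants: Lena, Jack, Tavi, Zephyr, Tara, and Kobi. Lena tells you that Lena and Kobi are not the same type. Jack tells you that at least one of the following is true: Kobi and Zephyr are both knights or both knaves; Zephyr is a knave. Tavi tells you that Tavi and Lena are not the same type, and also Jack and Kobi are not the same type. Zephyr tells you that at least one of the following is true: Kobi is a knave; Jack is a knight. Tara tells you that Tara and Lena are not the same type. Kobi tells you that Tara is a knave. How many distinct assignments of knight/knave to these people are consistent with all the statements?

1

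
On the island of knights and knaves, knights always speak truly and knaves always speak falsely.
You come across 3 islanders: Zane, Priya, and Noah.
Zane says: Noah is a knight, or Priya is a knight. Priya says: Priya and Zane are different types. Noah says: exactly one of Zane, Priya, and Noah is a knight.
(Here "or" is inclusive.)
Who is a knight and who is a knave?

Knights: none. Knaves: Zane, Priya, and Noah.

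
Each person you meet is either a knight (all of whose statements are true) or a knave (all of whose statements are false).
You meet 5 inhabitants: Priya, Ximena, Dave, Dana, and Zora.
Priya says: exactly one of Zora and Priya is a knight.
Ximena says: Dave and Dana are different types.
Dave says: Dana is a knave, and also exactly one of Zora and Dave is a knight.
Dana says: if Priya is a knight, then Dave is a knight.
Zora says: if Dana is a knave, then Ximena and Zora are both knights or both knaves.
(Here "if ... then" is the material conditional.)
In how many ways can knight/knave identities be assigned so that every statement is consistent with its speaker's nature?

0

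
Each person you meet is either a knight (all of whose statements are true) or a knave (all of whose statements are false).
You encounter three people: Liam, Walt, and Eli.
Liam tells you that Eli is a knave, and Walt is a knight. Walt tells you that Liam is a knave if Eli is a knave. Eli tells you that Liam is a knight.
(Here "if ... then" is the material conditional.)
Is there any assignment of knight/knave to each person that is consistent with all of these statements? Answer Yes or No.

No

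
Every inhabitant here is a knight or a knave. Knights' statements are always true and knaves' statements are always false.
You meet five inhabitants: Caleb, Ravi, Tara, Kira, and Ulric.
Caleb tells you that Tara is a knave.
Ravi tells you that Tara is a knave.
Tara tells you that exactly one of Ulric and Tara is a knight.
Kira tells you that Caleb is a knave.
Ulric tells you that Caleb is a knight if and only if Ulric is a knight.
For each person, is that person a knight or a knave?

Since Caleb is a knight, "Tara is a knave" needs to be true, which holds.
As a knight, Ravi's statement "Tara is a knave" should be true; it is.
As a knave, Tara's statement "exactly one of Ulric and Tara is a knight" should be False; it is.
As a knave, Kira's statement "Caleb is a knave" should be False; it is.
Ulric is a knave, so "Caleb is a knight if and only if Ulric is a knight" must be False — and it is.

Knights: Caleb and Ravi. Knaves: Tara, Kira, and Ulric.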